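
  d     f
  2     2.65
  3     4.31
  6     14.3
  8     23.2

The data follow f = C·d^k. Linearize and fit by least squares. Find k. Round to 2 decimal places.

With ln fᵢ as the transformed response and ln dᵢ as the regressor:
XᵀX = [[9.2219, 5.6630]; [5.6630, 4]], rhs = [13.5851, 8.2399]ᵀ  (here Σln d = 5.6630, Σ(ln d)² = 9.2219, Σln f = 8.2399, Σln d·ln f = 13.5851).
Slope k = (n·Σln d·ln f − Σln d·Σln f)/(n·Σ(ln d)² − (Σln d)²) = (4·13.5851 − 5.6630·8.2399)/4.8184 = 1.59353; ln C = (Σln f − k·Σln d)/n = -0.19605.

k = 1.59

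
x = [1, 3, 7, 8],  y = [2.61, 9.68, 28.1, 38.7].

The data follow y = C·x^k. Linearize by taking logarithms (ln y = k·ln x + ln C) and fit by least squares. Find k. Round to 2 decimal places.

k = 1.27

Let Y = ln y. Fitting Y = k·ln x + ln C by least squares:
Σln x = 5.1240, Σ(ln x)² = 9.3176, Σln y = 10.2210, Σln x·ln y = 16.5871.
Normal system: [[9.3176, 5.1240]; [5.1240, 4]]·[k, ln C]ᵀ = [16.5871, 10.2210]ᵀ.
Δ = 9.3176·4 − (5.1240)² = 11.0154; k = (16.5871·4 − 5.1240·10.2210)/11.0154 = 1.26881, ln C = (9.3176·10.2210 − 5.1240·16.5871)/11.0154 = 0.92992.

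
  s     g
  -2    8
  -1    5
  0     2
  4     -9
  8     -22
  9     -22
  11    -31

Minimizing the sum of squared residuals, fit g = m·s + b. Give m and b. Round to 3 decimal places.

Entries of MᵀM: Σs·s = 287, Σs = 29, Σ1 = 7.
For Mᵀg: Σs·g = -772, Σg = -69.
MᵀM·[m, b]ᵀ = Mᵀg becomes [[287, 29]; [29, 7]]·[m, b]ᵀ = [-772, -69]ᵀ.
det = 287·7 − 29² = 1168.
m = ((-772)·7 − 29·(-69))/1168 = -3403/1168; b = (287·(-69) − 29·(-772))/1168 = 2585/1168.

m = -2.914, b = 2.213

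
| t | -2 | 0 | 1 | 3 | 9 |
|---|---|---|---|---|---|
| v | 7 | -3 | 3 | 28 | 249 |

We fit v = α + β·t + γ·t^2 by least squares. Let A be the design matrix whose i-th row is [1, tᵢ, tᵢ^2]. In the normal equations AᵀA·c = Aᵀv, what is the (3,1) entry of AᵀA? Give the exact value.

95

Row 3 ↔ basis t^2, column 1 ↔ basis 1, so (AᵀA)_{3,1} = Σᵢ t^2 = (4)·(1) + (0)·(1) + (1)·(1) + (9)·(1) + (81)·(1) = 95.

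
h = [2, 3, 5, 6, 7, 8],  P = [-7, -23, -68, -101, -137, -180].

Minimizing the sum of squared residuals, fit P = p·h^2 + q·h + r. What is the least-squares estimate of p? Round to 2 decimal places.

p = -2.76

With design matrix A, AᵀA = [[8515, 1231, 187]; [1231, 187, 31]; [187, 31, 6]] and AᵀP = [-23804, -3428, -516]ᵀ.
Solving the 3×3 system (Gaussian elimination) gives p = -193/70, q = -83/70, r = 212/35.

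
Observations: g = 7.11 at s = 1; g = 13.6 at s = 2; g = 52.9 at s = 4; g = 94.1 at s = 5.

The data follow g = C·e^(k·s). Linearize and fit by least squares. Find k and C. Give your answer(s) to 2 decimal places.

k = 0.65, C = 3.72

Let Y = ln g. Fitting Y = k·s + ln C by least squares:
AᵀA = [[46.0000, 12.0000]; [12.0000, 4]], rhs = [45.7770, 13.0843]ᵀ  (here Σs = 12.0000, Σ(s)² = 46.0000, Σln g = 13.0843, Σs·ln g = 45.7770).
Solving (det = 40.0000): k = 0.65240, ln C = 1.31387, so C = exp(1.31387) = 3.72054.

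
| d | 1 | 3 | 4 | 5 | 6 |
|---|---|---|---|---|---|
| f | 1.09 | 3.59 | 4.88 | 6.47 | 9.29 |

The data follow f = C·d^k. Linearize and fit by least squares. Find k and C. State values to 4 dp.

k = 1.1530, C = 1.0531

Let Y = ln f. Fitting Y = k·ln d + ln C by least squares:
Σln d = 5.8861, Σ(ln d)² = 8.9295, Σln f = 7.0456, Σln d·ln f = 10.6005.
Equations: 8.9295·k + 5.8861·ln C = 10.6005;  5.8861·k + 5·ln C = 7.0456.
Slope k = (n·Σln d·ln f − Σln d·Σln f)/(n·Σ(ln d)² − (Σln d)²) = (5·10.6005 − 5.8861·7.0456)/10.0010 = 1.15302; ln C = (Σln f − k·Σln d)/n = 0.05176, so C = exp(0.05176) = 1.05312.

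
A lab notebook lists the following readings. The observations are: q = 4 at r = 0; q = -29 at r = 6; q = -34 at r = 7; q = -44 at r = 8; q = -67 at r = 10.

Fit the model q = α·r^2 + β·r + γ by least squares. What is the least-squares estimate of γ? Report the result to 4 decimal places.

γ = 3.8660

With design matrix A, AᵀA = [[17793, 2071, 249]; [2071, 249, 31]; [249, 31, 5]] and Aᵀq = [-12226, -1434, -170]ᵀ.
Inverting the 3×3 Gram matrix, [α, β, γ]ᵀ = [-4135/8866, -20935/8866, 1558/403]ᵀ.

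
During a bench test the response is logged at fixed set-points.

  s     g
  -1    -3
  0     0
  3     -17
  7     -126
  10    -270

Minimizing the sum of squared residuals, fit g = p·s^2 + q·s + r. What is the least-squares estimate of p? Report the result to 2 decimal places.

p = -2.97

With design matrix M, MᵀM = [[12483, 1369, 159]; [1369, 159, 19]; [159, 19, 5]] and Mᵀg = [-33330, -3630, -416]ᵀ.
Row-reducing yields p = -221945/74659, q = 192999/74659, r = 112826/74659.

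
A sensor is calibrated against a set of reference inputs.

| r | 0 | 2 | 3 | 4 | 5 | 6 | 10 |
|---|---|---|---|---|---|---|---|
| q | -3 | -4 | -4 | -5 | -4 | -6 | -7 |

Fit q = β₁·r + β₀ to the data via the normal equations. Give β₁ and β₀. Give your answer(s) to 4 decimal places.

Entries of XᵀX: Σr·r = 190, Σr = 30, Σ1 = 7.
For Xᵀq: Σr·q = -166, Σq = -33.
Normal equations: [[190, 30]; [30, 7]]·[β₁, β₀]ᵀ = [-166, -33]ᵀ.
Eliminating β₀: 7·(row 1) − 30·(row 2) gives 430·β₁ = 7·(-166) − 30·(-33) = -172, so β₁ = -2/5.
Then β₀ = ((-33) − 30·(-2/5))/7 = -3.

β₁ = -0.4000, β₀ = -3.0000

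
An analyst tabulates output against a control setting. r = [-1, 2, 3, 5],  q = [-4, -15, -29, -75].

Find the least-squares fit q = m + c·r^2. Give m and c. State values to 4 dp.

m = -2.2823, c = -2.9198

AᵀA·[m, c]ᵀ = Aᵀq reads: 4·m + 39·c = -123;  39·m + 723·c = -2200.
(Σ1 = 4, Σr^2 = 39, Σr^2·r^2 = 723, Σq = -123, Σr^2·q = -2200.)
det = 4·723 − 39² = 1371.
m = ((-123)·723 − 39·(-2200))/1371 = -1043/457; c = (4·(-2200) − 39·(-123))/1371 = -4003/1371.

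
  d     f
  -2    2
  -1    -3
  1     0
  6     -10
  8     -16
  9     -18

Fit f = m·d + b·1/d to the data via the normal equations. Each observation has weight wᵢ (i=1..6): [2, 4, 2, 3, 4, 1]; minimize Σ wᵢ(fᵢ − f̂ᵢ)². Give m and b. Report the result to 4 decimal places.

With design matrix M, MᵀWM = [[459, 16]; [16, 8629/1296]] and MᵀWf = [-850, -5]ᵀ.
Eliminating b: (8629/1296)·(row 1) − 16·(row 2) gives (134405/48)·m = (8629/1296)·(-850) − 16·(-5) = -3615485/648, so m = -1446194/725787.
Then b = ((-5) − 16·(-1446194/725787))/(8629/1296) = 108528/26881.

m = -1.9926, b = 4.0373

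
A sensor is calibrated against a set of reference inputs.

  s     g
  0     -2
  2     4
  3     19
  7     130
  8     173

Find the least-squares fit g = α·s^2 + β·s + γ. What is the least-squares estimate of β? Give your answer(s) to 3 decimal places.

The normal equations are: 6594·α + 890·β + 126·γ = 17629;  890·α + 126·β + 20·γ = 2359;  126·α + 20·β + 5·γ = 324.
Solving the 3×3 system (Gaussian elimination) gives α = 15647/5168, β = -11873/5168, γ = -5963/2584.

β = -2.297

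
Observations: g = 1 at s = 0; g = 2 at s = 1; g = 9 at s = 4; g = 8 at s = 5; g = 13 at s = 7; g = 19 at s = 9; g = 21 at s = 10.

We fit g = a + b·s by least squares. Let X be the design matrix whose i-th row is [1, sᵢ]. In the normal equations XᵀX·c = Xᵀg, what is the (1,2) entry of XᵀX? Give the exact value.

36

Row 1 ↔ basis 1, column 2 ↔ basis s, so (XᵀX)_{1,2} = Σᵢ s = (1)·(0) + (1)·(1) + (1)·(4) + (1)·(5) + (1)·(7) + (1)·(9) + (1)·(10) = 36.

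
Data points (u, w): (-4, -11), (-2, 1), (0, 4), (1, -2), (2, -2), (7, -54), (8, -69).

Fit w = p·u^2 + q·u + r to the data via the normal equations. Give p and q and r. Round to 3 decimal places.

With design matrix A, AᵀA = [[6786, 792, 138]; [792, 138, 12]; [138, 12, 7]] and Aᵀw = [-7244, -894, -133]ᵀ.
Inverting the 3×3 Gram matrix, [p, q, r]ᵀ = [-100823/98523, -3033/3649, 85367/32841]ᵀ.

p = -1.023, q = -0.831, r = 2.599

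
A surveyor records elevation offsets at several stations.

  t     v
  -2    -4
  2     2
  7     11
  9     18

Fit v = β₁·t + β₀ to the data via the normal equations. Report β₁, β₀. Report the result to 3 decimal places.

Sums needed: Σt·t = 138, Σt = 16, Σ1 = 4.
And Σt·v = 251, Σv = 27.
det = 138·4 − 16² = 296.
β₁ = (251·4 − 16·27)/296 = 143/74; β₀ = (138·27 − 16·251)/296 = -145/148.

β₁ = 1.932, β₀ = -0.980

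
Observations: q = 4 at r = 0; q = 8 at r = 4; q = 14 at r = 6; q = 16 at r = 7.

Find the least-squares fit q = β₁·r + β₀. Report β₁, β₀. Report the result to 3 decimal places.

β₁ = 1.722, β₀ = 3.183

Entries of AᵀA: Σr·r = 101, Σr = 17, Σ1 = 4.
Right-hand side: Σr·q = 228, Σq = 42.
Determinant 101·4 − 17² = 115.
β₁ = (228·4 − 17·42)/115 = 198/115; β₀ = (101·42 − 17·228)/115 = 366/115.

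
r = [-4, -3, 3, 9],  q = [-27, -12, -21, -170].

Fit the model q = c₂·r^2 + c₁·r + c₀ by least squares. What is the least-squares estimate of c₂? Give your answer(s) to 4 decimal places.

c₂ = -1.9750

Normal-equation sums: Σr^2·r^2 = 6979, Σr^2·r = 665, Σr^2 = 115, Σr·r = 115, Σr = 5, Σ1 = 4.
Moment sums: Σr^2·q = -14499, Σr·q = -1449, Σq = -230.
Solving the 3×3 system (Gaussian elimination) gives c₂ = -5605/2838, c₁ = -5743/4730, c₀ = 103/129.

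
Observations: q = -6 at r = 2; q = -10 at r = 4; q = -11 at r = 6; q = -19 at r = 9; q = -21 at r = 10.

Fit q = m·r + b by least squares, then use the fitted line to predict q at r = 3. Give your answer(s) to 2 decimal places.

q̂ = -7.43

Normal-equation sums: Σr·r = 237, Σr = 31, Σ1 = 5.
Right-hand side: Σr·q = -499, Σq = -67.
AᵀA·[m, b]ᵀ = Aᵀq becomes [[237, 31]; [31, 5]]·[m, b]ᵀ = [-499, -67]ᵀ.
Δ = 237·5 − 31² = 224.
m = ((-499)·5 − 31·(-67))/224 = -209/112; b = (237·(-67) − 31·(-499))/224 = -205/112.
At r = 3: q̂ = (-209/112)·(3) + (-205/112)·(1) = -52/7.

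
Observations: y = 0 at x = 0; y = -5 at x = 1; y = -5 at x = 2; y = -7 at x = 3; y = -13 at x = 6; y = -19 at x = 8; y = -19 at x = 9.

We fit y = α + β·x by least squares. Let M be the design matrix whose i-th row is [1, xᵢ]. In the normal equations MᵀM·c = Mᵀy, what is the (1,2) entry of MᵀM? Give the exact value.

29

Row 1 ↔ basis 1, column 2 ↔ basis x, so (MᵀM)_{1,2} = Σᵢ x = (1)·(0) + (1)·(1) + (1)·(2) + (1)·(3) + (1)·(6) + (1)·(8) + (1)·(9) = 29.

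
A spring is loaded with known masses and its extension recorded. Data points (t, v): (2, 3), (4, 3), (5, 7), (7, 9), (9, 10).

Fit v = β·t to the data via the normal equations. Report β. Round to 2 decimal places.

β = 1.18

From the data, Σt·t = 175.
For Xᵀv: Σt·v = 206.
XᵀX·[β]ᵀ = Xᵀv becomes [[175]]·[β]ᵀ = [206]ᵀ.
β = 206/175 = 1.17714.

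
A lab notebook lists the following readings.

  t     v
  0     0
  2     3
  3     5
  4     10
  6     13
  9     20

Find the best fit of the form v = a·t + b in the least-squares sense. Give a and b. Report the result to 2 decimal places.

a = 2.30, b = -0.70

The normal system AᵀA·[a, b]ᵀ = Aᵀv is [[146, 24]; [24, 6]]·[a, b]ᵀ = [319, 51]ᵀ.
Determinant 146·6 − 24² = 300.
a = (319·6 − 24·51)/300 = 23/10; b = (146·51 − 24·319)/300 = -7/10.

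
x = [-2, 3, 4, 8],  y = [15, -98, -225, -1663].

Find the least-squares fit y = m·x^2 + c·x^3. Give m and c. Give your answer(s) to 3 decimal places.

Forming AᵀA = [[4449, 34003]; [34003, 267033]] and Aᵀy = [-110854, -868622]ᵀ gives AᵀA·[m, c]ᵀ = Aᵀy.
Δ = 4449·267033 − 34003² = 31825808.
m = ((-110854)·267033 − 34003·(-868622))/31825808 = -16480579/7956452; c = (4449·(-868622) − 34003·(-110854))/31825808 = -23782679/7956452.

m = -2.071, c = -2.989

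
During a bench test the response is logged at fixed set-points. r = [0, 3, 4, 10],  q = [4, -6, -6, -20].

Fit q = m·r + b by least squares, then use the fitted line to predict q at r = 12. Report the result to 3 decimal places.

q̂ = -25.071

Compute the Gram sums: Σr·r = 125, Σr = 17, Σ1 = 4.
For Mᵀq: Σr·q = -242, Σq = -28.
MᵀM·[m, b]ᵀ = Mᵀq becomes [[125, 17]; [17, 4]]·[m, b]ᵀ = [-242, -28]ᵀ.
Eliminating b: 4·(row 1) − 17·(row 2) gives 211·m = 4·(-242) − 17·(-28) = -492, so m = -492/211.
Then b = ((-28) − 17·(-492/211))/4 = 614/211.
At r = 12: q̂ = (-492/211)·(12) + (614/211)·(1) = -5290/211.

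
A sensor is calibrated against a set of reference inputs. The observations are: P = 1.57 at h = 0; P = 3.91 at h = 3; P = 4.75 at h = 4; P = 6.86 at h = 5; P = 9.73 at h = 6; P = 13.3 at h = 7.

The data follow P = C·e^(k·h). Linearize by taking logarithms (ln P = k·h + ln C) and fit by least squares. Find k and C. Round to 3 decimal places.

k = 0.304, C = 1.532

With ln Pᵢ as the transformed response and hᵢ as the regressor:
Σh = 25.0000, Σ(h)² = 135.0000, Σln P = 10.1614, Σh·ln P = 51.7174.
Normal system: [[135.0000, 25.0000]; [25.0000, 6]]·[k, ln C]ᵀ = [51.7174, 10.1614]ᵀ.
Slope k = (n·Σh·ln P − Σh·Σln P)/(n·Σ(h)² − (Σh)²) = (6·51.7174 − 25.0000·10.1614)/185.0000 = 0.30415; ln C = (Σln P − k·Σh)/n = 0.42627, so C = exp(0.42627) = 1.53154.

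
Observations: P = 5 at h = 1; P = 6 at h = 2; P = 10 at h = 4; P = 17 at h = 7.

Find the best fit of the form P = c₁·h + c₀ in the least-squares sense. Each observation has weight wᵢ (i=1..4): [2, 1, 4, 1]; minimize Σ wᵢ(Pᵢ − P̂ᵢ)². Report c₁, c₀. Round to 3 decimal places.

c₁ = 1.960, c₀ = 2.511

Sums needed: Σwᵢ·h·h = 119, Σwᵢ·h = 27, Σwᵢ·1 = 8.
Right-hand side: Σwᵢ·h·P = 301, Σwᵢ·P = 73.
AᵀWA·[c₁, c₀]ᵀ = AᵀWP becomes [[119, 27]; [27, 8]]·[c₁, c₀]ᵀ = [301, 73]ᵀ.
Eliminating c₀: 8·(row 1) − 27·(row 2) gives 223·c₁ = 8·301 − 27·73 = 437, so c₁ = 437/223.
Then c₀ = (73 − 27·(437/223))/8 = 560/223.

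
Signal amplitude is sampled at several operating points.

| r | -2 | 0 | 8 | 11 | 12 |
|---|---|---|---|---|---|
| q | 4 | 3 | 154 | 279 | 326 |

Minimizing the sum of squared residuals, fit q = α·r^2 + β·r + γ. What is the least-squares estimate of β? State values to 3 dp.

β = 3.056

Entries of AᵀA: Σr^2·r^2 = 39489, Σr^2·r = 3563, Σr^2 = 333, Σr·r = 333, Σr = 29, Σ1 = 5.
And Σr^2·q = 90575, Σr·q = 8205, Σq = 766.
AᵀA·[α, β, γ]ᵀ = Aᵀq becomes [[39489, 3563, 333]; [3563, 333, 29]; [333, 29, 5]]·[α, β, γ]ᵀ = [90575, 8205, 766]ᵀ.
Solving the 3×3 system (Gaussian elimination) gives α = 56027/28054, β = 85747/28054, γ = 34571/14027.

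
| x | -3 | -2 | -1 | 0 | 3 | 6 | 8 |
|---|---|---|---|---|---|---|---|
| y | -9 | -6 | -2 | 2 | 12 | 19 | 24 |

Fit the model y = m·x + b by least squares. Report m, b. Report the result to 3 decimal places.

AᵀA·[m, b]ᵀ = Aᵀy reads: 123·m + 11·b = 383;  11·m + 7·b = 40.
(Σx·x = 123, Σx = 11, Σ1 = 7, Σx·y = 383, Σy = 40.)
Δ = 123·7 − 11² = 740.
m = (383·7 − 11·40)/740 = 2241/740; b = (123·40 − 11·383)/740 = 707/740.

m = 3.028, b = 0.955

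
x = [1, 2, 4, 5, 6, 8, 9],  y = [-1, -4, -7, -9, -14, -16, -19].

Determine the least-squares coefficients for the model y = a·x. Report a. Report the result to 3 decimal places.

From the data, Σx·x = 227.
For Aᵀy: Σx·y = -465.
AᵀA·[a]ᵀ = Aᵀy becomes [[227]]·[a]ᵀ = [-465]ᵀ.
Hence a = -465 / 227 ≈ -2.04846.

a = -2.048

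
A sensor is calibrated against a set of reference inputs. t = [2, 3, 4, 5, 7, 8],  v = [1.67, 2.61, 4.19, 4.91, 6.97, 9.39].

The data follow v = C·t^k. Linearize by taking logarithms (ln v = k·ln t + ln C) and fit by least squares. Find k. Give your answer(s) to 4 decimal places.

k = 1.2056

With ln vᵢ as the transformed response and ln tᵢ as the regressor:
Σln t = 8.8128, Σ(ln t)² = 14.3101, Σln v = 8.6774, Σln t·ln v = 14.3920.
Normal system: [[14.3101, 8.8128]; [8.8128, 6]]·[k, ln C]ᵀ = [14.3920, 8.6774]ᵀ.
Solving (det = 8.1947): k = 1.20561, ln C = -0.32457.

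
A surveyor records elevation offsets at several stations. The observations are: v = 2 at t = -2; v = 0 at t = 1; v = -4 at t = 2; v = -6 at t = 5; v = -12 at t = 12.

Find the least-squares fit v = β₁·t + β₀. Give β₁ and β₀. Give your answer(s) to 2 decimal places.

Normal-equation sums: Σt·t = 178, Σt = 18, Σ1 = 5.
For Mᵀv: Σt·v = -186, Σv = -20.
Normal equations: [[178, 18]; [18, 5]]·[β₁, β₀]ᵀ = [-186, -20]ᵀ.
Eliminating β₀: 5·(row 1) − 18·(row 2) gives 566·β₁ = 5·(-186) − 18·(-20) = -570, so β₁ = -285/283.
Then β₀ = ((-20) − 18·(-285/283))/5 = -106/283.

β₁ = -1.01, β₀ = -0.37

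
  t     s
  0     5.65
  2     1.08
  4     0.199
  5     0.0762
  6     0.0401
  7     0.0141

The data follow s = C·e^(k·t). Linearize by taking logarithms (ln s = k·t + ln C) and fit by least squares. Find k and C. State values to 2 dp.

k = -0.85, C = 5.78

Let Y = ln s. Fitting Y = k·t + ln C by least squares:
Sums: Σt = 24.0000, Σ(t)² = 130.0000, Σln s = -9.8582, Σt·ln s = -68.3052.
Normal system: [[130.0000, 24.0000]; [24.0000, 6]]·[k, ln C]ᵀ = [-68.3052, -9.8582]ᵀ.
Slope k = (n·Σt·ln s − Σt·Σln s)/(n·Σ(t)² − (Σt)²) = (6·-68.3052 − 24.0000·-9.8582)/204.0000 = -0.84919; ln C = (Σln s − k·Σt)/n = 1.75373, so C = exp(1.75373) = 5.77609.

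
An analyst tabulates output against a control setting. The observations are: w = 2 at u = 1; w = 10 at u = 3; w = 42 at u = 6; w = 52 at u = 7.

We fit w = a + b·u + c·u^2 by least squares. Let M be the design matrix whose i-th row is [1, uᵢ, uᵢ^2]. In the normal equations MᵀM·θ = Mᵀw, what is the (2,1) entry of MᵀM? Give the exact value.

17

Row 2 ↔ basis u, column 1 ↔ basis 1, so (MᵀM)_{2,1} = Σᵢ u = (1)·(1) + (3)·(1) + (6)·(1) + (7)·(1) = 17.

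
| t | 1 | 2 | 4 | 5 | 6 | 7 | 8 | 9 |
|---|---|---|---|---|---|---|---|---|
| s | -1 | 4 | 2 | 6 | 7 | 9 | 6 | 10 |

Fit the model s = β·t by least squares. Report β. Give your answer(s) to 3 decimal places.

β = 1.043

The normal system AᵀA·[β]ᵀ = Aᵀs is [[276]]·[β]ᵀ = [288]ᵀ.
Hence β = 288 / 276 ≈ 1.04348.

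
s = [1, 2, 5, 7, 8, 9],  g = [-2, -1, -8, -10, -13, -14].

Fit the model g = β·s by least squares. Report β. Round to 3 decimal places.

β = -1.536

Sums needed: Σs·s = 224.
For Xᵀg: Σs·g = -344.
Normal equations: [[224]]·[β]ᵀ = [-344]ᵀ.
β = (-344)/224 = -1.53571.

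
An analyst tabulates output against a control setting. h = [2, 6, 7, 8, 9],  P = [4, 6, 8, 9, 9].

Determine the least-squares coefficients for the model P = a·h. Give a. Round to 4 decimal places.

a = 1.0812

Forming AᵀA = [[234]] and AᵀP = [253]ᵀ gives AᵀA·[a]ᵀ = AᵀP.
a = 253/234 = 1.0812.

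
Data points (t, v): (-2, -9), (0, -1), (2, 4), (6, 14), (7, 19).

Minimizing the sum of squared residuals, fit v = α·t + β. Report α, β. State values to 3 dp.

α = 2.919, β = -2.189

Sums needed: Σt·t = 93, Σt = 13, Σ1 = 5.
Moment sums: Σt·v = 243, Σv = 27.
Normal equations: [[93, 13]; [13, 5]]·[α, β]ᵀ = [243, 27]ᵀ.
Eliminating β: 5·(row 1) − 13·(row 2) gives 296·α = 5·243 − 13·27 = 864, so α = 108/37.
Then β = (27 − 13·(108/37))/5 = -81/37.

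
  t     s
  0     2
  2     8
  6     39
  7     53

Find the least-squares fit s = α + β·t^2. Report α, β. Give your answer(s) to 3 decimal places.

The normal system MᵀM·[α, β]ᵀ = Mᵀs is [[4, 89]; [89, 3713]]·[α, β]ᵀ = [102, 4033]ᵀ.
Eliminating β: 3713·(row 1) − 89·(row 2) gives 6931·α = 3713·102 − 89·4033 = 19789, so α = 19789/6931.
Then β = (4033 − 89·(19789/6931))/3713 = 7054/6931.

α = 2.855, β = 1.018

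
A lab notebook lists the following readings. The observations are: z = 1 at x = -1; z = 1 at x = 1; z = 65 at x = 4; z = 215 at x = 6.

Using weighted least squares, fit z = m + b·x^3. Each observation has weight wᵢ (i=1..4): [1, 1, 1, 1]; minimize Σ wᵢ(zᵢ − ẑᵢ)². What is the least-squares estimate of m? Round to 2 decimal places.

Sums needed: Σwᵢ·1 = 4, Σwᵢ·x^3 = 280, Σwᵢ·x^3·x^3 = 50754.
For MᵀWz: Σwᵢ·z = 282, Σwᵢ·x^3·z = 50600.
MᵀWM·[m, b]ᵀ = MᵀWz becomes [[4, 280]; [280, 50754]]·[m, b]ᵀ = [282, 50600]ᵀ.
Eliminating b: 50754·(row 1) − 280·(row 2) gives 124616·m = 50754·282 − 280·50600 = 144628, so m = 36157/31154.
Then b = (50600 − 280·(36157/31154))/50754 = 15430/15577.

m = 1.16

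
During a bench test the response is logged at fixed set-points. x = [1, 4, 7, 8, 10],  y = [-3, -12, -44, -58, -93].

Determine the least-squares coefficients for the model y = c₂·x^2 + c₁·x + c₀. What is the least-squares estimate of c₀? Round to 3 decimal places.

Sums needed: Σx^2·x^2 = 16754, Σx^2·x = 1920, Σx^2 = 230, Σx·x = 230, Σx = 30, Σ1 = 5.
For Aᵀy: Σx^2·y = -15363, Σx·y = -1753, Σy = -210.
Row-reducing yields c₂ = -631/570, c₁ = 1991/950, c₀ = -5204/1425.

c₀ = -3.652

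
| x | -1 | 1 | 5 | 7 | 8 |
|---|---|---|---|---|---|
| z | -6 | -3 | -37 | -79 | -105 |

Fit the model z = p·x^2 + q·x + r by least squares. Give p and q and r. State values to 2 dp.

p = -1.89, q = 2.34, r = -2.33

The normal equations are: 7124·p + 980·q + 140·r = -11525;  980·p + 140·q + 20·r = -1575;  140·p + 20·q + 5·r = -230.
(Σx^2·x^2 = 7124, Σx^2·x = 980, Σx^2 = 140, Σx·x = 140, Σx = 20, Σ1 = 5, Σx^2·z = -11525, Σx·z = -1575, Σz = -230.)
Row-reducing yields p = -125/66, q = 103/44, r = -7/3.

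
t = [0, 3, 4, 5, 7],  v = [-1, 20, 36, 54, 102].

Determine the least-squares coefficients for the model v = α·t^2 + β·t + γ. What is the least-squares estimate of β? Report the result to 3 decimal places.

Normal-equation sums: Σt^2·t^2 = 3363, Σt^2·t = 559, Σt^2 = 99, Σt·t = 99, Σt = 19, Σ1 = 5.
Moment sums: Σt^2·v = 7104, Σt·v = 1188, Σv = 211.
MᵀM·[α, β, γ]ᵀ = Mᵀv becomes [[3363, 559, 99]; [559, 99, 19]; [99, 19, 5]]·[α, β, γ]ᵀ = [7104, 1188, 211]ᵀ.
Row-reducing yields α = 9781/5224, β = 8565/5224, γ = -2879/2612.

β = 1.640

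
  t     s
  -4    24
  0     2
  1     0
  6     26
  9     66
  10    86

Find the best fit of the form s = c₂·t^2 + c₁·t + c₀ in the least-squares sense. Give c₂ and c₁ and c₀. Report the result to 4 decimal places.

c₂ = 1.0209, c₁ = -1.8224, c₀ = 0.8658

From the data, Σt^2·t^2 = 18114, Σt^2·t = 1882, Σt^2 = 234, Σt·t = 234, Σt = 22, Σ1 = 6.
And Σt^2·s = 15266, Σt·s = 1514, Σs = 204.
Normal equations: [[18114, 1882, 234]; [1882, 234, 22]; [234, 22, 6]]·[c₂, c₁, c₀]ᵀ = [15266, 1514, 204]ᵀ.
Row-reducing yields c₂ = 126181/123594, c₁ = -75079/41198, c₀ = 53503/61797.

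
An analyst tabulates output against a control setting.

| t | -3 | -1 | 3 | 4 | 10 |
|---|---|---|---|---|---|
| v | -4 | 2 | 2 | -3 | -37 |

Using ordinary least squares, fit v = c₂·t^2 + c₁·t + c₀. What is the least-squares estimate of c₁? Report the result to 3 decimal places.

c₁ = 0.763

Setting ∂/∂c₂ … = 0 gives: 10419·c₂ + 1063·c₁ + 135·c₀ = -3764;  1063·c₂ + 135·c₁ + 13·c₀ = -366;  135·c₂ + 13·c₁ + 5·c₀ = -40.
(Σt^2·t^2 = 10419, Σt^2·t = 1063, Σt^2 = 135, Σt·t = 135, Σt = 13, Σ1 = 5, Σt^2·v = -3764, Σt·v = -366, Σv = -40.)
Inverting the 3×3 Gram matrix, [c₂, c₁, c₀]ᵀ = [-106346/223231, 170275/223231, 642779/223231]ᵀ.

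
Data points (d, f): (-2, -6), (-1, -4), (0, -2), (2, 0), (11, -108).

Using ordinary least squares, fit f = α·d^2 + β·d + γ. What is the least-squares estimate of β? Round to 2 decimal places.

Normal-equation sums: Σd^2·d^2 = 14674, Σd^2·d = 1330, Σd^2 = 130, Σd·d = 130, Σd = 10, Σ1 = 5.
For Mᵀf: Σd^2·f = -13096, Σd·f = -1172, Σf = -120.
Normal equations: [[14674, 1330, 130]; [1330, 130, 10]; [130, 10, 5]]·[α, β, γ]ᵀ = [-13096, -1172, -120]ᵀ.
Inverting the 3×3 Gram matrix, [α, β, γ]ᵀ = [-2503/2436, 18539/12180, -334/1015]ᵀ.

β = 1.52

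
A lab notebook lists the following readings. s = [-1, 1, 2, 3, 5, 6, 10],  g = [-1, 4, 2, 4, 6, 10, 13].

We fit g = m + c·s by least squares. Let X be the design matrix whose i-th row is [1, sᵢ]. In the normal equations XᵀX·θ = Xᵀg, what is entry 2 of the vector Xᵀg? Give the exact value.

241

Entry 2 ↔ basis s, so (Xᵀg)_{2} = Σᵢ (s)·gᵢ = (-1)·(-1) + (1)·(4) + (2)·(2) + (3)·(4) + (5)·(6) + (6)·(10) + (10)·(13) = 241.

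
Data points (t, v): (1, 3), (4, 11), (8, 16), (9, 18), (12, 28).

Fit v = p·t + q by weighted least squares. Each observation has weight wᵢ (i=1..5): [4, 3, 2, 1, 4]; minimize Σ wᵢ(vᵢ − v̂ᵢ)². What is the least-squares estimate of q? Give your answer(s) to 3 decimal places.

q = 0.955

With design matrix A, AᵀWA = [[837, 89]; [89, 14]] and AᵀWv = [1906, 207]ᵀ.
Determinant 837·14 − 89² = 3797.
p = (1906·14 − 89·207)/3797 = 8261/3797; q = (837·207 − 89·1906)/3797 = 3625/3797.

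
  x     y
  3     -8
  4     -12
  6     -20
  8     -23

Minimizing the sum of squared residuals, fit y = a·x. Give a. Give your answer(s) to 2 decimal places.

From the data, Σx·x = 125.
Right-hand side: Σx·y = -376.
Normal equations: [[125]]·[a]ᵀ = [-376]ᵀ.
Hence a = -376 / 125 ≈ -3.008.

a = -3.01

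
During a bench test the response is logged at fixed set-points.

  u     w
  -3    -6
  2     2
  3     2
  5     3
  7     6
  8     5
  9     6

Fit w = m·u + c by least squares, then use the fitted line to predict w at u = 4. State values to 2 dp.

From the data, Σu·u = 241, Σu = 31, Σ1 = 7.
For Mᵀw: Σu·w = 179, Σw = 18.
Normal equations: [[241, 31]; [31, 7]]·[m, c]ᵀ = [179, 18]ᵀ.
Δ = 241·7 − 31² = 726.
m = (179·7 − 31·18)/726 = 695/726; c = (241·18 − 31·179)/726 = -1211/726.
At u = 4: ŵ = (695/726)·(4) + (-1211/726)·(1) = 523/242.

ŵ = 2.16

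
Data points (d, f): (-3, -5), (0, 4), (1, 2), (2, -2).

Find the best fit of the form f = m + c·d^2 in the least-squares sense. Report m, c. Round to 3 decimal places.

Sums needed: Σ1 = 4, Σd^2 = 14, Σd^2·d^2 = 98.
Right-hand side: Σf = -1, Σd^2·f = -51.
Normal equations: [[4, 14]; [14, 98]]·[m, c]ᵀ = [-1, -51]ᵀ.
Determinant 4·98 − 14² = 196.
m = ((-1)·98 − 14·(-51))/196 = 22/7; c = (4·(-51) − 14·(-1))/196 = -95/98.

m = 3.143, c = -0.969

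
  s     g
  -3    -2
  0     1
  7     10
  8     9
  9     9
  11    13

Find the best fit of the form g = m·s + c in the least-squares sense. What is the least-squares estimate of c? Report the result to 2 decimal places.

c = 1.15

The normal equations are: 324·m + 32·c = 372;  32·m + 6·c = 40.
Eliminating c: 6·(row 1) − 32·(row 2) gives 920·m = 6·372 − 32·40 = 952, so m = 119/115.
Then c = (40 − 32·(119/115))/6 = 132/115.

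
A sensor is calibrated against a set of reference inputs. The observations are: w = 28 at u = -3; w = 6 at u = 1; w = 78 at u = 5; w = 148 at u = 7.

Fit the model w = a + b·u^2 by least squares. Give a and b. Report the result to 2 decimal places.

a = 2.50, b = 2.98

With design matrix M, MᵀM = [[4, 84]; [84, 3108]] and Mᵀw = [260, 9460]ᵀ.
Determinant 4·3108 − 84² = 5376.
a = (260·3108 − 84·9460)/5376 = 5/2; b = (4·9460 − 84·260)/5376 = 125/42.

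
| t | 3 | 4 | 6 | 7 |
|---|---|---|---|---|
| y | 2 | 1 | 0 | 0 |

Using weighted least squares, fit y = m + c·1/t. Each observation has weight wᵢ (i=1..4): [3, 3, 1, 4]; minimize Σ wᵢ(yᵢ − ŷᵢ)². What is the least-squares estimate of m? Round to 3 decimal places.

Setting ∂/∂m … = 0 gives: 11·m + (209/84)·c = 9;  (209/84)·m + (4447/7056)·c = 11/4.
Determinant 11·(4447/7056) − (209/84)² = 187/252.
m = (9·(4447/7056) − (209/84)·(11/4))/(187/252) = -2064/1309; c = (11·(11/4) − (209/84)·9)/(187/252) = 180/17.

m = -1.577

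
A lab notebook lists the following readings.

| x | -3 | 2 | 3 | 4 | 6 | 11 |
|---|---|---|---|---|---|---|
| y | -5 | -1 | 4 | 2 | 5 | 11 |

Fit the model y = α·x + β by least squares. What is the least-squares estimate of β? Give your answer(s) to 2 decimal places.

β = -1.73

Forming AᵀA = [[195, 23]; [23, 6]] and Aᵀy = [184, 16]ᵀ gives AᵀA·[α, β]ᵀ = Aᵀy.
Eliminating β: 6·(row 1) − 23·(row 2) gives 641·α = 6·184 − 23·16 = 736, so α = 736/641.
Then β = (16 − 23·(736/641))/6 = -1112/641.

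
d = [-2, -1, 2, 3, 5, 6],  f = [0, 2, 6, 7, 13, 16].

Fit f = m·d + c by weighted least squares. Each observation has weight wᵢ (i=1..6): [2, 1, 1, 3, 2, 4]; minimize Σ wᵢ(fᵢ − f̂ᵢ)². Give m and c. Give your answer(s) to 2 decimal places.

m = 1.99, c = 3.03

Compute the Gram sums: Σwᵢ·d·d = 234, Σwᵢ·d = 40, Σwᵢ·1 = 13.
Right-hand side: Σwᵢ·d·f = 587, Σwᵢ·f = 119.
det = 234·13 − 40² = 1442.
m = (587·13 − 40·119)/1442 = 2871/1442; c = (234·119 − 40·587)/1442 = 2183/721.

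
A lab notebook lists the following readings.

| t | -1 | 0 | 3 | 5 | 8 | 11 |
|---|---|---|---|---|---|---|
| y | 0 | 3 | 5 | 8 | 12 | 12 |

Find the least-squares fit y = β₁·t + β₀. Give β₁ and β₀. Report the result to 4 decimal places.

Normal-equation sums: Σt·t = 220, Σt = 26, Σ1 = 6.
And Σt·y = 283, Σy = 40.
So XᵀX·[β₁, β₀]ᵀ = Xᵀy: [[220, 26]; [26, 6]]·[β₁, β₀]ᵀ = [283, 40]ᵀ.
Determinant 220·6 − 26² = 644.
β₁ = (283·6 − 26·40)/644 = 47/46; β₀ = (220·40 − 26·283)/644 = 103/46.

β₁ = 1.0217, β₀ = 2.2391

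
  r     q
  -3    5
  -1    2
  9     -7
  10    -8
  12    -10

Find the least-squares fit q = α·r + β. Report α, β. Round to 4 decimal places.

With design matrix M, MᵀM = [[335, 27]; [27, 5]] and Mᵀq = [-280, -18]ᵀ.
Δ = 335·5 − 27² = 946.
α = ((-280)·5 − 27·(-18))/946 = -457/473; β = (335·(-18) − 27·(-280))/946 = 765/473.

α = -0.9662, β = 1.6173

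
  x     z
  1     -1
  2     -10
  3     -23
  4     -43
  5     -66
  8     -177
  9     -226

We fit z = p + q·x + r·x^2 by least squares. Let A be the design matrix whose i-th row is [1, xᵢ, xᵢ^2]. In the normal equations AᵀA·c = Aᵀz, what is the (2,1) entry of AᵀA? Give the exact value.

32

Row 2 ↔ basis x, column 1 ↔ basis 1, so (AᵀA)_{2,1} = Σᵢ x = (1)·(1) + (2)·(1) + (3)·(1) + (4)·(1) + (5)·(1) + (8)·(1) + (9)·(1) = 32.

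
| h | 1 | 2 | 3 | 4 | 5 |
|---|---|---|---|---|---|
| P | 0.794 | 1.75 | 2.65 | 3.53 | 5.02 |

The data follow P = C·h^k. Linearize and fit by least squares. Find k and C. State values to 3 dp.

k = 1.116, C = 0.792

Let Y = ln P. Fitting Y = k·ln h + ln C by least squares:
AᵀA = [[6.1995, 4.7875]; [4.7875, 5]], rhs = [5.8038, 4.1782]ᵀ  (here Σln h = 4.7875, Σ(ln h)² = 6.1995, Σln P = 4.1782, Σln h·ln P = 5.8038).
Slope k = (n·Σln h·ln P − Σln h·Σln P)/(n·Σ(ln h)² − (Σln h)²) = (5·5.8038 − 4.7875·4.1782)/8.0774 = 1.11617; ln C = (Σln P − k·Σln h)/n = -0.23308, so C = exp(-0.23308) = 0.79209.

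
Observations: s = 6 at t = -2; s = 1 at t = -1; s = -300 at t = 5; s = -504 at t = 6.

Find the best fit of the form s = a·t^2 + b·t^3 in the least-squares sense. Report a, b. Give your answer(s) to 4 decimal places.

a = -2.2209, b = -1.9612

With design matrix M, MᵀM = [[1938, 10868]; [10868, 62346]] and Mᵀs = [-25619, -146413]ᵀ.
Eliminating b: 62346·(row 1) − 10868·(row 2) gives 2713124·a = 62346·(-25619) − 10868·(-146413) = -6025690, so a = -3012845/1356562.
Then b = ((-146413) − 10868·(-3012845/1356562))/62346 = -140029/71398.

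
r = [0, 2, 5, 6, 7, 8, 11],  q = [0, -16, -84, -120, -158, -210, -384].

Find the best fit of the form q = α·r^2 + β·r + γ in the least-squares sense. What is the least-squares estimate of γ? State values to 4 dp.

Entries of AᵀA: Σr^2·r^2 = 23075, Σr^2·r = 2535, Σr^2 = 299, Σr·r = 299, Σr = 39, Σ1 = 7.
For Aᵀq: Σr^2·q = -74130, Σr·q = -8182, Σq = -972.
Row-reducing yields α = -1095/364, β = -677/364, γ = 0.

γ = 0.0000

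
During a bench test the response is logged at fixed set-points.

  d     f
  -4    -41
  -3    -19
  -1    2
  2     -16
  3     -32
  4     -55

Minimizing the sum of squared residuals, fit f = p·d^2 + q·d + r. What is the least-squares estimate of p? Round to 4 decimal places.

XᵀX·[p, q, r]ᵀ = Xᵀf reads: 691·p + 7·q + 55·r = -2057;  7·p + 55·q + 1·r = -129;  55·p + 1·q + 6·r = -161.
(Σd^2·d^2 = 691, Σd^2·d = 7, Σd^2 = 55, Σd·d = 55, Σd = 1, Σ1 = 6, Σd^2·f = -2057, Σd·f = -129, Σf = -161.)
Inverting the 3×3 Gram matrix, [p, q, r]ᵀ = [-48133/15360, -30521/15360, 5691/2560]ᵀ.

p = -3.1337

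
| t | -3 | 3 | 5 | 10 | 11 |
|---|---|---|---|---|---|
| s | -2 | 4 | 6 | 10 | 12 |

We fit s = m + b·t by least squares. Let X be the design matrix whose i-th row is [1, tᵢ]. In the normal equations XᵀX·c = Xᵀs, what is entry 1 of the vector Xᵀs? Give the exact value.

Entry 1 ↔ basis 1, so (Xᵀs)_{1} = Σᵢ sᵢ = (1)·(-2) + (1)·(4) + (1)·(6) + (1)·(10) + (1)·(12) = 30.

30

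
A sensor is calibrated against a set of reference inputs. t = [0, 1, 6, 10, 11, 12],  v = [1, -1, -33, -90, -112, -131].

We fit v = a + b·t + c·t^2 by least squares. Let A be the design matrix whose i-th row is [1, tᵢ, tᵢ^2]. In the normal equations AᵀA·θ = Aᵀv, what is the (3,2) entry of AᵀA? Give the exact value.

Row 3 ↔ basis t^2, column 2 ↔ basis t, so (AᵀA)_{3,2} = Σᵢ (t^2)·(t) = (0)·(0) + (1)·(1) + (36)·(6) + (100)·(10) + (121)·(11) + (144)·(12) = 4276.

4276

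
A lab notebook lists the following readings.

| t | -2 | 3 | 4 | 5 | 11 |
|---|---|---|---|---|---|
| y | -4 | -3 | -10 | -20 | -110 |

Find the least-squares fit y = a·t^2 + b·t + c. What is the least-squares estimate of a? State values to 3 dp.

Normal-equation sums: Σt^2·t^2 = 15619, Σt^2·t = 1539, Σt^2 = 175, Σt·t = 175, Σt = 21, Σ1 = 5.
And Σt^2·y = -14013, Σt·y = -1351, Σy = -147.
So MᵀM·[a, b, c]ᵀ = Mᵀy: [[15619, 1539, 175]; [1539, 175, 21]; [175, 21, 5]]·[a, b, c]ᵀ = [-14013, -1351, -147]ᵀ.
Inverting the 3×3 Gram matrix, [a, b, c]ᵀ = [-224910/222079, 206342/222079, 43281/20189]ᵀ.

a = -1.013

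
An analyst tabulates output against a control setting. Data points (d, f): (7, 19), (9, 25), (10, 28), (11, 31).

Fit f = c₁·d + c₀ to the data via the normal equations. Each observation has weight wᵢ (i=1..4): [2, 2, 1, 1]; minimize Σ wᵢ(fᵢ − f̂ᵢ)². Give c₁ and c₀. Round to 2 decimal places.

c₁ = 3.00, c₀ = -2.00

The normal system MᵀWM·[c₁, c₀]ᵀ = MᵀWf is [[481, 53]; [53, 6]]·[c₁, c₀]ᵀ = [1337, 147]ᵀ.
Eliminating c₀: 6·(row 1) − 53·(row 2) gives 77·c₁ = 6·1337 − 53·147 = 231, so c₁ = 3.
Then c₀ = (147 − 53·3)/6 = -2.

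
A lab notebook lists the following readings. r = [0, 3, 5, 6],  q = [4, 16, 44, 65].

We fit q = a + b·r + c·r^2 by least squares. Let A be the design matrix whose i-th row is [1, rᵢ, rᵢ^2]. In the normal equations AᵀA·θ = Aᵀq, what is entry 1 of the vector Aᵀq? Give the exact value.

129

Entry 1 ↔ basis 1, so (Aᵀq)_{1} = Σᵢ qᵢ = (1)·(4) + (1)·(16) + (1)·(44) + (1)·(65) = 129.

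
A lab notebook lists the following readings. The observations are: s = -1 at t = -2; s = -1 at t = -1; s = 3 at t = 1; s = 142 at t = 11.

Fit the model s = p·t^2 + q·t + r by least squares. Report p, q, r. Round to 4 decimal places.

p = 0.9676, q = 2.2729, r = -0.0845

From the data, Σt^2·t^2 = 14659, Σt^2·t = 1323, Σt^2 = 127, Σt·t = 127, Σt = 9, Σ1 = 4.
Right-hand side: Σt^2·s = 17180, Σt·s = 1568, Σs = 143.
AᵀA·[p, q, r]ᵀ = Aᵀs becomes [[14659, 1323, 127]; [1323, 127, 9]; [127, 9, 4]]·[p, q, r]ᵀ = [17180, 1568, 143]ᵀ.
Solving the 3×3 system (Gaussian elimination) gives p = 37747/39012, q = 29557/13004, r = -1649/19506.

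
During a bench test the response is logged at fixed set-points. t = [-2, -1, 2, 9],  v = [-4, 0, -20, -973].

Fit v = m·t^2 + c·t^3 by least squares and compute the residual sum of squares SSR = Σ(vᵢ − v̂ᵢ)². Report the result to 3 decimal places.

SSR = 3.856

Normal-equation sums: Σt^2·t^2 = 6594, Σt^2·t^3 = 59048, Σt^3·t^3 = 531570.
Right-hand side: Σt^2·v = -78909, Σt^3·v = -709445.
So XᵀX·[m, c]ᵀ = Xᵀv: [[6594, 59048]; [59048, 531570]]·[m, c]ᵀ = [-78909, -709445]ᵀ.
det = 6594·531570 − 59048² = 18506276.
m = ((-78909)·531570 − 59048·(-709445))/18506276 = -27174385/9253138; c = (6594·(-709445) − 59048·(-78909))/18506276 = -9330849/9253138.
Residuals: -1480902/4626569, 8921768/4626569, -859214/4626569, 5416/4626569; SSR = 17838120/4626569.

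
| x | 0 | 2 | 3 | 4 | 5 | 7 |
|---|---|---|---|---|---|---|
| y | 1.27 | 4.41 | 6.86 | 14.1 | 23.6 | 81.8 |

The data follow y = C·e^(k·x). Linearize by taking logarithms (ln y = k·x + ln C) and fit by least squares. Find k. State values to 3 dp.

k = 0.592

Linearized form: ln y = k·x + ln C. From the 6 transformed points,
Σx = 21.0000, Σ(x)² = 103.0000, Σln y = 13.8603, Σx·ln y = 65.9657.
Equations: 103.0000·k + 21.0000·ln C = 65.9657;  21.0000·k + 6·ln C = 13.8603.
Solving (det = 177.0000): k = 0.59168, ln C = 0.23915.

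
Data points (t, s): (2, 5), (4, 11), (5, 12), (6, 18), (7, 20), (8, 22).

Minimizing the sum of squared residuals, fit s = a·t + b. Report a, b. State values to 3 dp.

a = 2.943, b = -1.029

MᵀM·[a, b]ᵀ = Mᵀs reads: 194·a + 32·b = 538;  32·a + 6·b = 88.
Eliminating b: 6·(row 1) − 32·(row 2) gives 140·a = 6·538 − 32·88 = 412, so a = 103/35.
Then b = (88 − 32·(103/35))/6 = -36/35.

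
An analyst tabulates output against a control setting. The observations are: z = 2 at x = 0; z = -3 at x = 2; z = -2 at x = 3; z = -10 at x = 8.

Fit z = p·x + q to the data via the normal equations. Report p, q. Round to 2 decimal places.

p = -1.43, q = 1.40

From the data, Σx·x = 77, Σx = 13, Σ1 = 4.
Right-hand side: Σx·z = -92, Σz = -13.
So AᵀA·[p, q]ᵀ = Aᵀz: [[77, 13]; [13, 4]]·[p, q]ᵀ = [-92, -13]ᵀ.
Determinant 77·4 − 13² = 139.
p = ((-92)·4 − 13·(-13))/139 = -199/139; q = (77·(-13) − 13·(-92))/139 = 195/139.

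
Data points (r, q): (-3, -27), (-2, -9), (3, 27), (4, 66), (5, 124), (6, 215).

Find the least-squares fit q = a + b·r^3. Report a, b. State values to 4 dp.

a = 0.0540, b = 0.9967

The normal equations are: 6·a + 397·b = 396;  397·a + 67899·b = 67694.
(Σ1 = 6, Σr^3 = 397, Σr^3·r^3 = 67899, Σq = 396, Σr^3·q = 67694.)
Eliminating b: 67899·(row 1) − 397·(row 2) gives 249785·a = 67899·396 − 397·67694 = 13486, so a = 13486/249785.
Then b = (67694 − 397·(13486/249785))/67899 = 248952/249785.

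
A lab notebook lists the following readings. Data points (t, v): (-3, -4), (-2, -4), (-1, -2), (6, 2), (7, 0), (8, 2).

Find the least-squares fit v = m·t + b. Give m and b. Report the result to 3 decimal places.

MᵀM·[m, b]ᵀ = Mᵀv reads: 163·m + 15·b = 50;  15·m + 6·b = -6.
Determinant 163·6 − 15² = 753.
m = (50·6 − 15·(-6))/753 = 130/251; b = (163·(-6) − 15·50)/753 = -576/251.

m = 0.518, b = -2.295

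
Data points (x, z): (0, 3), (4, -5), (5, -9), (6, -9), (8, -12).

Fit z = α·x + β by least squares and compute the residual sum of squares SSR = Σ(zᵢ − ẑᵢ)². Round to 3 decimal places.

The normal system MᵀM·[α, β]ᵀ = Mᵀz is [[141, 23]; [23, 5]]·[α, β]ᵀ = [-215, -32]ᵀ.
Eliminating β: 5·(row 1) − 23·(row 2) gives 176·α = 5·(-215) − 23·(-32) = -339, so α = -339/176.
Then β = ((-32) − 23·(-339/176))/5 = 433/176.
Residuals: 95/176, 43/176, -161/88, 17/176, 167/176; SSR = 811/176.

SSR = 4.608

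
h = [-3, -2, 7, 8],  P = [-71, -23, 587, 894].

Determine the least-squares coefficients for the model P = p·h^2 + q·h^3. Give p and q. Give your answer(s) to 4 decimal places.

Normal-equation sums: Σh^2·h^2 = 6594, Σh^2·h^3 = 49300, Σh^3·h^3 = 380586.
And Σh^2·P = 85248, Σh^3·P = 661170.
AᵀA·[p, q]ᵀ = AᵀP becomes [[6594, 49300]; [49300, 380586]]·[p, q]ᵀ = [85248, 661170]ᵀ.
det = 6594·380586 − 49300² = 79094084.
p = (85248·380586 − 49300·661170)/79094084 = -37871418/19773521; q = (6594·661170 − 49300·85248)/79094084 = 39257145/19773521.

p = -1.9153, q = 1.9853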